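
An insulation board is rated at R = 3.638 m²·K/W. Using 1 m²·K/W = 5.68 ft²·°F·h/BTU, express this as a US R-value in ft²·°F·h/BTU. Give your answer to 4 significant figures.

20.66 ft²·°F·h/BTU

R_US = 3.638 × 5.68 = 20.664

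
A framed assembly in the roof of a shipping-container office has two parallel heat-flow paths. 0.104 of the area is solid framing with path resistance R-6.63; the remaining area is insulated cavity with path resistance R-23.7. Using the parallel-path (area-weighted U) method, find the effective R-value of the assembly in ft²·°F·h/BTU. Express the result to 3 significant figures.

U_eff = 0.896/23.7 + 0.104/6.63 = 0.03781 + 0.01569 = 0.05349
R_eff = 1/U_eff = 18.69 ft²·°F·h/BTU

18.7 ft²·°F·h/BTU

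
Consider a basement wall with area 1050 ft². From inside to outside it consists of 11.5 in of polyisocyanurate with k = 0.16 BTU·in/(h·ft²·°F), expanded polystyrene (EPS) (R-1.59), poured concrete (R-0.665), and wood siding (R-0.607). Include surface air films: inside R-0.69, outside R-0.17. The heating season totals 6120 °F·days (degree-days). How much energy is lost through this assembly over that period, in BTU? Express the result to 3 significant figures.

11.5/0.16 = 71.88
R_total = 0.69 + 71.88 + 1.59 + 0.665 + 0.607 + 0.17 = 75.6 ft²·°F·h/BTU
E = A × HDD × 24 / R = 1050 × 6120 × 24 / 75.6 = 2040000 BTU

2040000 BTU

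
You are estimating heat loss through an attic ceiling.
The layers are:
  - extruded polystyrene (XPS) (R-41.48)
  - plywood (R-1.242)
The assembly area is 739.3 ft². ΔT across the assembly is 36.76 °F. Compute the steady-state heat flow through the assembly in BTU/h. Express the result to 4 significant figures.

R_total = 41.48 + 1.242 = 42.722 ft²·°F·h/BTU
Q = A·ΔT/R = 739.3 × 36.76 / 42.722 = 636.13 BTU/h

636.1 BTU/h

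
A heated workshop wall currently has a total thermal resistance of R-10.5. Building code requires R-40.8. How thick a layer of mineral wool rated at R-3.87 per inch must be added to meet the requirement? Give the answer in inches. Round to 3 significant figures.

7.83 in

ΔR = 40.8 − 10.5 = 30.3 ft²·°F·h/BTU
L = ΔR / (R/in) = 30.3/3.87 = 7.829 in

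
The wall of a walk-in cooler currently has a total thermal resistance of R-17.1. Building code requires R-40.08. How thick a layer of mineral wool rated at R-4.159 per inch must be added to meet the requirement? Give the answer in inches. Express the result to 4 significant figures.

ΔR = 40.08 − 17.1 = 22.98 ft²·°F·h/BTU
L = ΔR / (R/in) = 22.98/4.159 = 5.5254 in

5.525 in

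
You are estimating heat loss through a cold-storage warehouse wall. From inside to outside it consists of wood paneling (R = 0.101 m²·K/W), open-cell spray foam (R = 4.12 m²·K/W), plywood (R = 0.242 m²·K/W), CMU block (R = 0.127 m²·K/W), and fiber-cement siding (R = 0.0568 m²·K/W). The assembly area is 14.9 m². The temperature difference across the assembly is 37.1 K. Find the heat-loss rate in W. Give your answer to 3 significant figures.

119 W

R_total = 0.101 + 4.12 + 0.242 + 0.127 + 0.0568 = 4.647 m²·K/W
Q = A·ΔT/R = 14.9 × 37.1 / 4.647 = 119 W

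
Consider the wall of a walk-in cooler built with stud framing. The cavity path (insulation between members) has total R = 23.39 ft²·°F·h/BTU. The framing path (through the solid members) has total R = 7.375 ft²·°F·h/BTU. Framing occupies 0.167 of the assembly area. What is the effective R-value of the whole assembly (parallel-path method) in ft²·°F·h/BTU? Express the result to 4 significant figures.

17.17 ft²·°F·h/BTU

U_eff = 0.833/23.39 + 0.167/7.375 = 0.035614 + 0.022644 = 0.058258
R_eff = 1/U_eff = 17.165 ft²·°F·h/BTU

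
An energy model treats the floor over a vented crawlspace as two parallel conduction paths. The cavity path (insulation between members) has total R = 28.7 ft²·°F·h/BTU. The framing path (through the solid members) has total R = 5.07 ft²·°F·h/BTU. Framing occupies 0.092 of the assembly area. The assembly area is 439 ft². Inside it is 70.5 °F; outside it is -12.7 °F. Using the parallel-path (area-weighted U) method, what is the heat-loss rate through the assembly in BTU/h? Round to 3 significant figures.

1820 BTU/h

U_eff = 0.908/28.7 + 0.092/5.07 = 0.03164 + 0.01815 = 0.04978
R_eff = 1/U_eff = 20.09 ft²·°F·h/BTU
Q = 439 × (70.5 − (-12.7)) / 20.09 = 1818 BTU/h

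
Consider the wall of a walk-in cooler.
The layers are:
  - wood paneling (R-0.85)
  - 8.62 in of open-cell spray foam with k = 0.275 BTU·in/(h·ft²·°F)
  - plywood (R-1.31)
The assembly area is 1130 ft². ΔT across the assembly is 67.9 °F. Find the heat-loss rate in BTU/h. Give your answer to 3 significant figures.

2290 BTU/h

8.62/0.275 = 31.35
R_total = 0.85 + 31.35 + 1.31 = 33.51 ft²·°F·h/BTU
Q = A·ΔT/R = 1130 × 67.9 / 33.51 = 2290 BTU/h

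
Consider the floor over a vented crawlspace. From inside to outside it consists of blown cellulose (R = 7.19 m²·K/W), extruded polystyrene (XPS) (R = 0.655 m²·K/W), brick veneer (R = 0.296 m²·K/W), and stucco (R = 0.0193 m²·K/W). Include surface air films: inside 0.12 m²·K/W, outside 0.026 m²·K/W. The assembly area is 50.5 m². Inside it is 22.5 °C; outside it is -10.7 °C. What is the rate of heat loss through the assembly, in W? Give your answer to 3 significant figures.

R_total = 0.12 + 7.19 + 0.655 + 0.296 + 0.0193 + 0.026 = 8.306 m²·K/W
Q = A·ΔT/R = 50.5 × (22.5 − (-10.7)) / 8.306 = 201.8 W

202 W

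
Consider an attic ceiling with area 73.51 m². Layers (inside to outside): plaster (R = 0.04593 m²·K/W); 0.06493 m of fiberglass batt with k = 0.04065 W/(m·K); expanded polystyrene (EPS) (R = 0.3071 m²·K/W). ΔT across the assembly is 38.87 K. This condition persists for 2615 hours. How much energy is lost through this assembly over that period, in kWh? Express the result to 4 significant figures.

0.06493/0.04065 = 1.5973
R_total = 0.04593 + 1.5973 + 0.3071 = 1.9503 m²·K/W
Q = 73.51 × 38.87 / 1.9503 = 1465.1 W
E = 1465.1 W × 2615 h / 1000 = 3831.1 kWh

3831 kWh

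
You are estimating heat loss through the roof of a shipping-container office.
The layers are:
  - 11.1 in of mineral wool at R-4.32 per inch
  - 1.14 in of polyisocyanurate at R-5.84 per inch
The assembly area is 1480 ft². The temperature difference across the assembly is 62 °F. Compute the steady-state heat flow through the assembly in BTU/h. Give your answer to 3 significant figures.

1680 BTU/h

11.1 × 4.32 = 47.95
1.14 × 5.84 = 6.658
R_total = 47.95 + 6.658 = 54.61 ft²·°F·h/BTU
Q = A·ΔT/R = 1480 × 62 / 54.61 = 1680 BTU/h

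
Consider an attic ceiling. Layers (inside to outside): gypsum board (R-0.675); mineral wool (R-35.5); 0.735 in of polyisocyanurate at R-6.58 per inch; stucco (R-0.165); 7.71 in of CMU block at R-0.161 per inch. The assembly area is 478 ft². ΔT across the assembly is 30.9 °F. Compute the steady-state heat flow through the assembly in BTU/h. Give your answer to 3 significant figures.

0.735 × 6.58 = 4.836
7.71 × 0.161 = 1.241
R_total = 0.675 + 35.5 + 4.836 + 0.165 + 1.241 = 42.42 ft²·°F·h/BTU
Q = A·ΔT/R = 478 × 30.9 / 42.42 = 348.2 BTU/h

348 BTU/h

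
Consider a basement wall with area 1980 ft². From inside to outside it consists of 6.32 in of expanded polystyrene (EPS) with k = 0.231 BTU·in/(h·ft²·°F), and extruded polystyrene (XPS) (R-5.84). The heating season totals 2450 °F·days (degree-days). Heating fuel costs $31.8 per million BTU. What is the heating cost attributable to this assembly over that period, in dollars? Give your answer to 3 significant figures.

6.32/0.231 = 27.36
R_total = 27.36 + 5.84 = 33.2 ft²·°F·h/BTU
E = A × HDD × 24 / R = 1980 × 2450 × 24 / 33.2 = 3507000 BTU
Cost = 3507000/10⁶ × 31.8 = $111.5

112 dollars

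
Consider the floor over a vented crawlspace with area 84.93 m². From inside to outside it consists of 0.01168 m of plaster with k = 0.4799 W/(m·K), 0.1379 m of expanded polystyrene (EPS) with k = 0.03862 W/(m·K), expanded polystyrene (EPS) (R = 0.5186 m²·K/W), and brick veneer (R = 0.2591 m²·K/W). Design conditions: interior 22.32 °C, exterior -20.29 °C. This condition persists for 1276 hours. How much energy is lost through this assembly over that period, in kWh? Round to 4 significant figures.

0.01168/0.4799 = 0.024338
0.1379/0.03862 = 3.5707
R_total = 0.024338 + 3.5707 + 0.5186 + 0.2591 = 4.3727 m²·K/W
Q = 84.93 × (22.32 − (-20.29)) / 4.3727 = 827.6 W
E = 827.6 W × 1276 h / 1000 = 1056 kWh

1056 kWh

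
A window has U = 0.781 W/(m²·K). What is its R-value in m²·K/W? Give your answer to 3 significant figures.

1.28 m²·K/W

R = 1/U = 1/0.781 = 1.28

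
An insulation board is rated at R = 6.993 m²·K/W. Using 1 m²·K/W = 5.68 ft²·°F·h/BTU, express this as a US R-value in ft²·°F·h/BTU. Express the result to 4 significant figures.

R_US = 6.993 × 5.68 = 39.72

39.72 ft²·°F·h/BTU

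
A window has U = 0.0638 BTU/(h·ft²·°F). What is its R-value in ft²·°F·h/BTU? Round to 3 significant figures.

15.7 ft²·°F·h/BTU

R = 1/U = 1/0.0638 = 15.67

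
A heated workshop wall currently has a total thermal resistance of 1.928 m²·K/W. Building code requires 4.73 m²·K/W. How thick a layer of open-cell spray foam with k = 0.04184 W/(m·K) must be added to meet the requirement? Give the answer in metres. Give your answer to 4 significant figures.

0.1172 m

ΔR = 4.73 − 1.928 = 2.802 m²·K/W
L = ΔR × k = 2.802 × 0.04184 = 0.11724 m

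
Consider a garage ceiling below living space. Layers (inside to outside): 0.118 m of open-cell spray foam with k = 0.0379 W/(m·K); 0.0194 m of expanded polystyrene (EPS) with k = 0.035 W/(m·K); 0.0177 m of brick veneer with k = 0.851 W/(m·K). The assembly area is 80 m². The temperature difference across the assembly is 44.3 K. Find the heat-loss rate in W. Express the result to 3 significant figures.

961 W

0.118/0.0379 = 3.113
0.0194/0.035 = 0.5543
0.0177/0.851 = 0.0208
R_total = 3.113 + 0.5543 + 0.0208 = 3.689 m²·K/W
Q = A·ΔT/R = 80 × 44.3 / 3.689 = 960.8 W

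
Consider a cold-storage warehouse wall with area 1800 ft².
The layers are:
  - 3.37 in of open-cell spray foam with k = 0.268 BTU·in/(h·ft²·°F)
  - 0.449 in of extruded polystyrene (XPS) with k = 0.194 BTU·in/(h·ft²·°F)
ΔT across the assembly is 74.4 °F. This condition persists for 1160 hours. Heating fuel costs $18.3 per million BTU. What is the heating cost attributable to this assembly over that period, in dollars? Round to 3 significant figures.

191 dollars

3.37/0.268 = 12.57
0.449/0.194 = 2.314
R_total = 12.57 + 2.314 = 14.89 ft²·°F·h/BTU
Q = 1800 × 74.4 / 14.89 = 8995 BTU/h
E = 8995 × 1160 = 10430000 BTU
Cost = 10430000/10⁶ × 18.3 = $190.9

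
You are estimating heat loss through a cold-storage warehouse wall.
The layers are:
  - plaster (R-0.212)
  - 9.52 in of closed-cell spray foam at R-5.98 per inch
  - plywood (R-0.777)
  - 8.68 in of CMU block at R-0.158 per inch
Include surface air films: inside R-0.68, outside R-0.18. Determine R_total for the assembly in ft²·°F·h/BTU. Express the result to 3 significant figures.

60.2 ft²·°F·h/BTU

9.52 × 5.98 = 56.93
8.68 × 0.158 = 1.371
R_total = 0.68 + 0.212 + 56.93 + 0.777 + 1.371 + 0.18 = 60.15 ft²·°F·h/BTU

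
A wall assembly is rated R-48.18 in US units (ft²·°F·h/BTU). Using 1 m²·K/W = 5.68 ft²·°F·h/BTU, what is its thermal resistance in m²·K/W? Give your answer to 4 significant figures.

R_SI = 48.18/5.68 = 8.4824

8.482 m²·K/W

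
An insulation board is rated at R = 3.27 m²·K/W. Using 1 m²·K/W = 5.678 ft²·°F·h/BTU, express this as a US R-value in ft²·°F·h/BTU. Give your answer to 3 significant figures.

R_US = 3.27 × 5.678 = 18.57

18.6 ft²·°F·h/BTU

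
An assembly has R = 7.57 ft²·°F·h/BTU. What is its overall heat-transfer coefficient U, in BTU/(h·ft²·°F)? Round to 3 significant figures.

U = 1/R = 1/7.57 = 0.1321

0.132 BTU/(h·ft²·°F)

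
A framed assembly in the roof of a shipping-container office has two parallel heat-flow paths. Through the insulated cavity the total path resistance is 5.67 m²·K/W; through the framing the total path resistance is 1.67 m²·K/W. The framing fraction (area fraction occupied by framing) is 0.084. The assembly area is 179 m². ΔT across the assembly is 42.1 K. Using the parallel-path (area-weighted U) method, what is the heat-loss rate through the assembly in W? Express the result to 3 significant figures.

1600 W

U_eff = 0.916/5.67 + 0.084/1.67 = 0.1616 + 0.0503 = 0.2119
R_eff = 1/U_eff = 4.72 m²·K/W
Q = 179 × 42.1 / 4.72 = 1596 W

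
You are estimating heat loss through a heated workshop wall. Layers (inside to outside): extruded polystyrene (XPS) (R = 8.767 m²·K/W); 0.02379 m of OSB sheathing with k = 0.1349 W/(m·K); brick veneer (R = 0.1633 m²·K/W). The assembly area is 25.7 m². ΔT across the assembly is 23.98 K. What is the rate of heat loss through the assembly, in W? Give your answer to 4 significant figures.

67.67 W

0.02379/0.1349 = 0.17635
R_total = 8.767 + 0.17635 + 0.1633 = 9.1067 m²·K/W
Q = A·ΔT/R = 25.7 × 23.98 / 9.1067 = 67.674 W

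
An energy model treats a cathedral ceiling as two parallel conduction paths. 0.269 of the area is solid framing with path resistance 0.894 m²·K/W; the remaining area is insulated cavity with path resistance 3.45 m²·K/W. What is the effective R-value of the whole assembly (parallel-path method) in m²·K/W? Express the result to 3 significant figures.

1.95 m²·K/W

U_eff = 0.731/3.45 + 0.269/0.894 = 0.2119 + 0.3009 = 0.5128
R_eff = 1/U_eff = 1.95 m²·K/W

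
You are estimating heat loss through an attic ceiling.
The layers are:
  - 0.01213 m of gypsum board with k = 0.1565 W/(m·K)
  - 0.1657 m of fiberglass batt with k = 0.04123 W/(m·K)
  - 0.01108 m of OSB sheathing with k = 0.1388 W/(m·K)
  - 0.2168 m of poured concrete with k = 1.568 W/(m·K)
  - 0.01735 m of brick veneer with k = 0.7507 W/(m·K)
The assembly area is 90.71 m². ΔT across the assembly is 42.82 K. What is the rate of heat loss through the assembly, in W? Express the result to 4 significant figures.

895.5 W

0.01213/0.1565 = 0.077508
0.1657/0.04123 = 4.0189
0.01108/0.1388 = 0.079827
0.2168/1.568 = 0.13827
0.01735/0.7507 = 0.023112
R_total = 0.077508 + 4.0189 + 0.079827 + 0.13827 + 0.023112 = 4.3376 m²·K/W
Q = A·ΔT/R = 90.71 × 42.82 / 4.3376 = 895.47 W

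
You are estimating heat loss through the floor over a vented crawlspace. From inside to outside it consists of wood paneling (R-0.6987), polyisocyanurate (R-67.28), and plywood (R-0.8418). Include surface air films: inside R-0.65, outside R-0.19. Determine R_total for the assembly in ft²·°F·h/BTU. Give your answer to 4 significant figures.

69.66 ft²·°F·h/BTU

R_total = 0.65 + 0.6987 + 67.28 + 0.8418 + 0.19 = 69.66 ft²·°F·h/BTU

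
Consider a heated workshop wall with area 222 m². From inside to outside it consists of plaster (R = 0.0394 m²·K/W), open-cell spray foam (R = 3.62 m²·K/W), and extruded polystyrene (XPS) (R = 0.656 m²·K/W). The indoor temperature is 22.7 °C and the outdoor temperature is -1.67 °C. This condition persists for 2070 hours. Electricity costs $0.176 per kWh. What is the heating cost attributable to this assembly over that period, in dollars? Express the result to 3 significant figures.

R_total = 0.0394 + 3.62 + 0.656 = 4.315 m²·K/W
Q = 222 × (22.7 − (-1.67)) / 4.315 = 1254 W
E = 1254 W × 2070 h / 1000 = 2595 kWh
Cost = 2595 × 0.176 = $456.7

457 dollars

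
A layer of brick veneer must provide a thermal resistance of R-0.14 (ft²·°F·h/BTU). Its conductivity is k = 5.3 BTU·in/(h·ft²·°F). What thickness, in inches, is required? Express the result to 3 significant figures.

L = R × k = 0.14 × 5.3 = 0.742 in

0.742 in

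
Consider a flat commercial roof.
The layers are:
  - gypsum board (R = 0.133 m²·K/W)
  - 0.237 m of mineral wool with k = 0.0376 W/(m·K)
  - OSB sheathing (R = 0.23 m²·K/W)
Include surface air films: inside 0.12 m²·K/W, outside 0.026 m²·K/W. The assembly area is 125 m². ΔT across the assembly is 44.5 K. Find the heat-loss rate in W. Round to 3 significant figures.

0.237/0.0376 = 6.303
R_total = 0.12 + 0.133 + 6.303 + 0.23 + 0.026 = 6.812 m²·K/W
Q = A·ΔT/R = 125 × 44.5 / 6.812 = 816.6 W

817 W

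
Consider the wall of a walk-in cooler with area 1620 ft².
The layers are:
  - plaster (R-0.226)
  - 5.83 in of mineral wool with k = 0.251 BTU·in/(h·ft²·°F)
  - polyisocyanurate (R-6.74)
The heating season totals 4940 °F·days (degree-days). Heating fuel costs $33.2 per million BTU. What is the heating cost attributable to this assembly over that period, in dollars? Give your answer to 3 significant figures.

5.83/0.251 = 23.23
R_total = 0.226 + 23.23 + 6.74 = 30.19 ft²·°F·h/BTU
E = A × HDD × 24 / R = 1620 × 4940 × 24 / 30.19 = 6361000 BTU
Cost = 6361000/10⁶ × 33.2 = $211.2

211 dollars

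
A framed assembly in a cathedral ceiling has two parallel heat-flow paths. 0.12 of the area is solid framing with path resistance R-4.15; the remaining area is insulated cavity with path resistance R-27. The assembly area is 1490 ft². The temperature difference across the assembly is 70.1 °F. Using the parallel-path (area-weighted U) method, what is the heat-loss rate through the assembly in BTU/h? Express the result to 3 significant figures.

6420 BTU/h

U_eff = 0.88/27 + 0.12/4.15 = 0.03259 + 0.02892 = 0.06151
R_eff = 1/U_eff = 16.26 ft²·°F·h/BTU
Q = 1490 × 70.1 / 16.26 = 6424 BTU/h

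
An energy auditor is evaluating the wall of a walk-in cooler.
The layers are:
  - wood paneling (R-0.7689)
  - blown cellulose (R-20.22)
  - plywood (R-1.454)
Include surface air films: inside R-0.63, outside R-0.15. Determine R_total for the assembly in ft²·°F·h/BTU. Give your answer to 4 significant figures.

R_total = 0.63 + 0.7689 + 20.22 + 1.454 + 0.15 = 23.223 ft²·°F·h/BTU

23.22 ft²·°F·h/BTU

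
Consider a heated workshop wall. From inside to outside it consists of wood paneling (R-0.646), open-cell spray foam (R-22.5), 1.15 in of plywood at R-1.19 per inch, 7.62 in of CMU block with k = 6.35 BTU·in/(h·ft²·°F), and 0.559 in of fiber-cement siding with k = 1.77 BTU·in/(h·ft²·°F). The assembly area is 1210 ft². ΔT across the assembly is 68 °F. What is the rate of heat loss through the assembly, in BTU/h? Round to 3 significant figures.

1.15 × 1.19 = 1.368
7.62/6.35 = 1.2
0.559/1.77 = 0.3158
R_total = 0.646 + 22.5 + 1.368 + 1.2 + 0.3158 = 26.03 ft²·°F·h/BTU
Q = A·ΔT/R = 1210 × 68 / 26.03 = 3161 BTU/h

3160 BTU/h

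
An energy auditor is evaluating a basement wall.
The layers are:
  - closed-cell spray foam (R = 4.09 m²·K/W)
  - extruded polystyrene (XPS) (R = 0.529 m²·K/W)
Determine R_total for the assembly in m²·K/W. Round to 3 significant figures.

R_total = 4.09 + 0.529 = 4.619 m²·K/W

4.62 m²·K/W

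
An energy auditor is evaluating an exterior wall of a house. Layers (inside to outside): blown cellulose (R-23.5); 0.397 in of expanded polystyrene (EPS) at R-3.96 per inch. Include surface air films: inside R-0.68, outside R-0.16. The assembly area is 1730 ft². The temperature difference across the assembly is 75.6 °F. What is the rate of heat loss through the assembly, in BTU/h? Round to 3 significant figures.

5050 BTU/h

0.397 × 3.96 = 1.572
R_total = 0.68 + 23.5 + 1.572 + 0.16 = 25.91 ft²·°F·h/BTU
Q = A·ΔT/R = 1730 × 75.6 / 25.91 = 5047 BTU/h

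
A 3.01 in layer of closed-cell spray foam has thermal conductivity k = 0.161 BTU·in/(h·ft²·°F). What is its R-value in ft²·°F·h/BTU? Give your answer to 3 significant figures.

18.7 ft²·°F·h/BTU

R = L/k = 3.01/0.161 = 18.7 ft²·°F·h/BTU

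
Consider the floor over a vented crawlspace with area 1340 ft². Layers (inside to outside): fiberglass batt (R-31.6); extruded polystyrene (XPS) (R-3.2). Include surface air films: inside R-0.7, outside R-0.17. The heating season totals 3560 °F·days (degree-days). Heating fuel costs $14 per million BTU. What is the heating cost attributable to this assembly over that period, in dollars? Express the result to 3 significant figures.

R_total = 0.7 + 31.6 + 3.2 + 0.17 = 35.67 ft²·°F·h/BTU
E = A × HDD × 24 / R = 1340 × 3560 × 24 / 35.67 = 3210000 BTU
Cost = 3210000/10⁶ × 14 = $44.94

44.9 dollars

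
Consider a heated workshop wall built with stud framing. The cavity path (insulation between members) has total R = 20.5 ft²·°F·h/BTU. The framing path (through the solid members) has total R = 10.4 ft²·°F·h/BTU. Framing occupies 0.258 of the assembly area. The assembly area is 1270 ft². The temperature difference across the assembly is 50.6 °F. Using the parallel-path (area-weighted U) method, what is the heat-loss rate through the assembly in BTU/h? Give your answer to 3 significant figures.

U_eff = 0.742/20.5 + 0.258/10.4 = 0.0362 + 0.02481 = 0.061
R_eff = 1/U_eff = 16.39 ft²·°F·h/BTU
Q = 1270 × 50.6 / 16.39 = 3920 BTU/h

3920 BTU/h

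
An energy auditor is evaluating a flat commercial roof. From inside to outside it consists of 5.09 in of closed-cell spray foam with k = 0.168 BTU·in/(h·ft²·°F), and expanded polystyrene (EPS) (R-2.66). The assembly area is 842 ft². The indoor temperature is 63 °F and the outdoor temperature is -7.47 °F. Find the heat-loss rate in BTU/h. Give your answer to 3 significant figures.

1800 BTU/h

5.09/0.168 = 30.3
R_total = 30.3 + 2.66 = 32.96 ft²·°F·h/BTU
Q = A·ΔT/R = 842 × (63 − (-7.47)) / 32.96 = 1800 BTU/h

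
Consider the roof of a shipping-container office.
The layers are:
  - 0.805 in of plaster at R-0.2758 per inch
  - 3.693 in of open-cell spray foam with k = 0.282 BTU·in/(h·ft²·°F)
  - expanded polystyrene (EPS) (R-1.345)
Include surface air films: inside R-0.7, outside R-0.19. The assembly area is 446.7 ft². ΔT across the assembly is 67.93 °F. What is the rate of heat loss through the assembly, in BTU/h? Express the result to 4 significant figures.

1951 BTU/h

0.805 × 0.2758 = 0.22202
3.693/0.282 = 13.096
R_total = 0.7 + 0.22202 + 13.096 + 1.345 + 0.19 = 15.553 ft²·°F·h/BTU
Q = A·ΔT/R = 446.7 × 67.93 / 15.553 = 1951.1 BTU/h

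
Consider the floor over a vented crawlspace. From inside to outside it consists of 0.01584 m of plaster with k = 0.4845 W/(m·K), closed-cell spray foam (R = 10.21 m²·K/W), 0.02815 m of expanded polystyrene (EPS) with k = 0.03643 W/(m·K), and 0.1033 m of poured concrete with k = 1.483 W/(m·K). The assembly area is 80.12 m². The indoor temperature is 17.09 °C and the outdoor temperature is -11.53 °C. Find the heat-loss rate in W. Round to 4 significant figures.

0.01584/0.4845 = 0.032693
0.02815/0.03643 = 0.77271
0.1033/1.483 = 0.069656
R_total = 0.032693 + 10.21 + 0.77271 + 0.069656 = 11.085 m²·K/W
Q = A·ΔT/R = 80.12 × (17.09 − (-11.53)) / 11.085 = 206.86 W

206.9 W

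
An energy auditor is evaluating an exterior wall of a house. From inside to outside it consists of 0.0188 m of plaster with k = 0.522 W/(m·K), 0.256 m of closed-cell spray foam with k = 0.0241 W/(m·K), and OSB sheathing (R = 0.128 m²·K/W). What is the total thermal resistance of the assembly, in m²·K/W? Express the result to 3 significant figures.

0.0188/0.522 = 0.03602
0.256/0.0241 = 10.62
R_total = 0.03602 + 10.62 + 0.128 = 10.79 m²·K/W

10.8 m²·K/W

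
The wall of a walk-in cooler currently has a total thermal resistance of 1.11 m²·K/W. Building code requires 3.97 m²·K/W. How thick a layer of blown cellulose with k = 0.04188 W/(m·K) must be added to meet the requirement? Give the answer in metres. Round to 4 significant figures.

0.1198 m

ΔR = 3.97 − 1.11 = 2.86 m²·K/W
L = ΔR × k = 2.86 × 0.04188 = 0.11978 m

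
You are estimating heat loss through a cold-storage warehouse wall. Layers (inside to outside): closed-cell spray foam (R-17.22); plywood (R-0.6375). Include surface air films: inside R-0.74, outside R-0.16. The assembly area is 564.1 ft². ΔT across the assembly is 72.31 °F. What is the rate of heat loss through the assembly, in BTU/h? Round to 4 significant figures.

2175 BTU/h

R_total = 0.74 + 17.22 + 0.6375 + 0.16 = 18.758 ft²·°F·h/BTU
Q = A·ΔT/R = 564.1 × 72.31 / 18.758 = 2174.6 BTU/h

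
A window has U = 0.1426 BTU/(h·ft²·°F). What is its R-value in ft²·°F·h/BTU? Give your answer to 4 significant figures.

R = 1/U = 1/0.1426 = 7.0126

7.013 ft²·°F·h/BTU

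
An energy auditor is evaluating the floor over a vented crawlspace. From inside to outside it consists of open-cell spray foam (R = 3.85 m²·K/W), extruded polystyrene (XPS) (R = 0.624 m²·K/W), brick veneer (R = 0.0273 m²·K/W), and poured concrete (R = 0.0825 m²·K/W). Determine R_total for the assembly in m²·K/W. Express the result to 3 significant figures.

4.58 m²·K/W

R_total = 3.85 + 0.624 + 0.0273 + 0.0825 = 4.584 m²·K/W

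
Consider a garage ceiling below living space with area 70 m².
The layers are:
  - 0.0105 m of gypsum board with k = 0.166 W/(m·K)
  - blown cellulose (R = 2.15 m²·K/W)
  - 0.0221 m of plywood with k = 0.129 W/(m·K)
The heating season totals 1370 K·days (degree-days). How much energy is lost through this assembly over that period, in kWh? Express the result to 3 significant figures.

0.0105/0.166 = 0.06325
0.0221/0.129 = 0.1713
R_total = 0.06325 + 2.15 + 0.1713 = 2.385 m²·K/W
E = A × HDD × 24 / R / 1000 = 70 × 1370 × 24 / 2.385 / 1000 = 965.2 kWh

965 kWh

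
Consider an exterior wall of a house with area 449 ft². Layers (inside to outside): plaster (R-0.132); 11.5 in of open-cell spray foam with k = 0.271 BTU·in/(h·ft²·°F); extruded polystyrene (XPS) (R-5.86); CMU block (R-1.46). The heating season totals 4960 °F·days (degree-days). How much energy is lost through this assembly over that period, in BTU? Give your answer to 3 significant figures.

11.5/0.271 = 42.44
R_total = 0.132 + 42.44 + 5.86 + 1.46 = 49.89 ft²·°F·h/BTU
E = A × HDD × 24 / R = 449 × 4960 × 24 / 49.89 = 1071000 BTU

1070000 BTU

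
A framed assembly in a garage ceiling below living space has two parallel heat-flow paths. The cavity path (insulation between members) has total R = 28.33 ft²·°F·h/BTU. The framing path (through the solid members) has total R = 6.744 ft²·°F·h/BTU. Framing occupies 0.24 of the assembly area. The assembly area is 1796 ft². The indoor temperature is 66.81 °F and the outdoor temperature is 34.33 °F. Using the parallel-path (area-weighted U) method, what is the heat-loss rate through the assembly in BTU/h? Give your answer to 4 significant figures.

3641 BTU/h

U_eff = 0.76/28.33 + 0.24/6.744 = 0.026827 + 0.035587 = 0.062414
R_eff = 1/U_eff = 16.022 ft²·°F·h/BTU
Q = 1796 × (66.81 − 34.33) / 16.022 = 3640.9 BTU/h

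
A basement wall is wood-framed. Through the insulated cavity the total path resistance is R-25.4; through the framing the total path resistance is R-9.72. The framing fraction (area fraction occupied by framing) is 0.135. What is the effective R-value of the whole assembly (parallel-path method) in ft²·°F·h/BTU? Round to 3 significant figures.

20.9 ft²·°F·h/BTU

U_eff = 0.865/25.4 + 0.135/9.72 = 0.03406 + 0.01389 = 0.04794
R_eff = 1/U_eff = 20.86 ft²·°F·h/BTU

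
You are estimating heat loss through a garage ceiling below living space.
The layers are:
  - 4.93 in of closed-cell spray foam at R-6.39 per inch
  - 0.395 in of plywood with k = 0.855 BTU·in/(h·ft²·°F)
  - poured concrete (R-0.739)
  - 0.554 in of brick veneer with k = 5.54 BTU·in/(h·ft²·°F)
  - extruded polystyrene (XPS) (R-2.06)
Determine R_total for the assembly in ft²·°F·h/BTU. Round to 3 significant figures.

34.9 ft²·°F·h/BTU

4.93 × 6.39 = 31.5
0.395/0.855 = 0.462
0.554/5.54 = 0.1
R_total = 31.5 + 0.462 + 0.739 + 0.1 + 2.06 = 34.86 ft²·°F·h/BTU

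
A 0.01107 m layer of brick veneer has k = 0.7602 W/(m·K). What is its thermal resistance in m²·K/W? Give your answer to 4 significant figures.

R = L/k = 0.01107/0.7602 = 0.014562 m²·K/W

0.01456 m²·K/W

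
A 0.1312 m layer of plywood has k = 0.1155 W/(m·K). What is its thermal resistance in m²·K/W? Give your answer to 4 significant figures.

1.136 m²·K/W

R = L/k = 0.1312/0.1155 = 1.1359 m²·K/W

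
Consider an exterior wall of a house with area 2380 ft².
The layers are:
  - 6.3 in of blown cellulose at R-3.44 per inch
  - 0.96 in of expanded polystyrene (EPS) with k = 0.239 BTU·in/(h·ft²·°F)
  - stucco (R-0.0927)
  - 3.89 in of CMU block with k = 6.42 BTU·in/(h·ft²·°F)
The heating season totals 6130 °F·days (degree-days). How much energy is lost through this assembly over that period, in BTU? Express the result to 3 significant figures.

13300000 BTU

6.3 × 3.44 = 21.67
0.96/0.239 = 4.017
3.89/6.42 = 0.6059
R_total = 21.67 + 4.017 + 0.0927 + 0.6059 = 26.39 ft²·°F·h/BTU
E = A × HDD × 24 / R = 2380 × 6130 × 24 / 26.39 = 13270000 BTU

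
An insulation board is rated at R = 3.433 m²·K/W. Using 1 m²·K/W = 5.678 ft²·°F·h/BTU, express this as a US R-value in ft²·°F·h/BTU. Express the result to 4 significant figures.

19.49 ft²·°F·h/BTU

R_US = 3.433 × 5.678 = 19.493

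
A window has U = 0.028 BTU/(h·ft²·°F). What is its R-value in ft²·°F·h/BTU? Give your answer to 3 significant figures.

35.7 ft²·°F·h/BTU

R = 1/U = 1/0.028 = 35.71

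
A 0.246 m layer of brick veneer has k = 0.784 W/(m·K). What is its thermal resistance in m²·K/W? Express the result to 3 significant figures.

R = L/k = 0.246/0.784 = 0.3138 m²·K/W

0.314 m²·K/W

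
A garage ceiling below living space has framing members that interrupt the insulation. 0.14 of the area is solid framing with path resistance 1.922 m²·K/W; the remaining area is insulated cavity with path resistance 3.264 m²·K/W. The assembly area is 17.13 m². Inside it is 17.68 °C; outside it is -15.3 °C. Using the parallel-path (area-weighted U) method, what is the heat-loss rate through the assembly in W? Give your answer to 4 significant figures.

190.0 W

U_eff = 0.86/3.264 + 0.14/1.922 = 0.26348 + 0.072841 = 0.33632
R_eff = 1/U_eff = 2.9733 m²·K/W
Q = 17.13 × (17.68 − (-15.3)) / 2.9733 = 190 W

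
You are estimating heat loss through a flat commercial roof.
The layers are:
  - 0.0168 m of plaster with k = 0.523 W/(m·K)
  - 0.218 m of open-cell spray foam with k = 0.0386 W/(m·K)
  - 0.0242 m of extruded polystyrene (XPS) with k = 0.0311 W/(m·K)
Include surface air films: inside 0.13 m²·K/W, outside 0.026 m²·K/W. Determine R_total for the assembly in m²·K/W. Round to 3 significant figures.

6.61 m²·K/W

0.0168/0.523 = 0.03212
0.218/0.0386 = 5.648
0.0242/0.0311 = 0.7781
R_total = 0.13 + 0.03212 + 5.648 + 0.7781 + 0.026 = 6.614 m²·K/W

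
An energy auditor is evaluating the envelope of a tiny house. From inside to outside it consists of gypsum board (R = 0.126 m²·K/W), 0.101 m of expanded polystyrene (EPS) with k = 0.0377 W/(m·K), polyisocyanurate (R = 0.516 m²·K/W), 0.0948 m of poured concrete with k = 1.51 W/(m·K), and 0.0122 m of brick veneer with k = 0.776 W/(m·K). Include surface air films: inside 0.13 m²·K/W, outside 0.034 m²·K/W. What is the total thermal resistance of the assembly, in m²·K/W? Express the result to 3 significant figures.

3.56 m²·K/W

0.101/0.0377 = 2.679
0.0948/1.51 = 0.06278
0.0122/0.776 = 0.01572
R_total = 0.13 + 0.126 + 2.679 + 0.516 + 0.06278 + 0.01572 + 0.034 = 3.564 m²·K/W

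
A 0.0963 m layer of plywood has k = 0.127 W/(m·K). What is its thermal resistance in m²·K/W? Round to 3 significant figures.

0.758 m²·K/W

R = L/k = 0.0963/0.127 = 0.7583 m²·K/W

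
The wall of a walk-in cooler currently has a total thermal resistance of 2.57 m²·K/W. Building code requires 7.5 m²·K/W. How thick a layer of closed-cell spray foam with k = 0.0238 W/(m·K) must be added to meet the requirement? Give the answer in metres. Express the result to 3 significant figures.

ΔR = 7.5 − 2.57 = 4.93 m²·K/W
L = ΔR × k = 4.93 × 0.0238 = 0.1173 m

0.117 m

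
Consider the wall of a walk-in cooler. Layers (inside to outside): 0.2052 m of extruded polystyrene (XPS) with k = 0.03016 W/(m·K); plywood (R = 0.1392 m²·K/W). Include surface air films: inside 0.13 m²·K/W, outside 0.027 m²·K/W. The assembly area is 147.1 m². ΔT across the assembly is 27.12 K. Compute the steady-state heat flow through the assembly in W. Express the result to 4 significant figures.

561.9 W

0.2052/0.03016 = 6.8037
R_total = 0.13 + 6.8037 + 0.1392 + 0.027 = 7.0999 m²·K/W
Q = A·ΔT/R = 147.1 × 27.12 / 7.0999 = 561.89 W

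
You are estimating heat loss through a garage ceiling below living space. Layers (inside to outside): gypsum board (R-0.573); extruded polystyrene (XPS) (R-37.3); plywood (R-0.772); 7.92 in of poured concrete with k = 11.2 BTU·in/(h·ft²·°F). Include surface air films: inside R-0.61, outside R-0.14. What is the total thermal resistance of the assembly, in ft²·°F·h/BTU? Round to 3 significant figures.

40.1 ft²·°F·h/BTU

7.92/11.2 = 0.7071
R_total = 0.61 + 0.573 + 37.3 + 0.772 + 0.7071 + 0.14 = 40.1 ft²·°F·h/BTU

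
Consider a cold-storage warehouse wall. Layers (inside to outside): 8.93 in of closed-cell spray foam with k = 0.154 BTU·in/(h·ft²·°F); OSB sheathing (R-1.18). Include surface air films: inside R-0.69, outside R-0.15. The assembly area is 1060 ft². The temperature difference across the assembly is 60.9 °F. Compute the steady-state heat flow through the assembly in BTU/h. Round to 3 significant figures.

8.93/0.154 = 57.99
R_total = 0.69 + 57.99 + 1.18 + 0.15 = 60.01 ft²·°F·h/BTU
Q = A·ΔT/R = 1060 × 60.9 / 60.01 = 1076 BTU/h

1080 BTU/h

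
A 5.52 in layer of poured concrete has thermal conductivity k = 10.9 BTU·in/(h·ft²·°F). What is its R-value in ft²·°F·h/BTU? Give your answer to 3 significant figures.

R = L/k = 5.52/10.9 = 0.5064 ft²·°F·h/BTU

0.506 ft²·°F·h/BTU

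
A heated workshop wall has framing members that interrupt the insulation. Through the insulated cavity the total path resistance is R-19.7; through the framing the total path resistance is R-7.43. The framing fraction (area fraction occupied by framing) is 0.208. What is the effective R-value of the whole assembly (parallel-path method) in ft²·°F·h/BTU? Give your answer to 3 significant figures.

U_eff = 0.792/19.7 + 0.208/7.43 = 0.0402 + 0.02799 = 0.0682
R_eff = 1/U_eff = 14.66 ft²·°F·h/BTU

14.7 ft²·°F·h/BTU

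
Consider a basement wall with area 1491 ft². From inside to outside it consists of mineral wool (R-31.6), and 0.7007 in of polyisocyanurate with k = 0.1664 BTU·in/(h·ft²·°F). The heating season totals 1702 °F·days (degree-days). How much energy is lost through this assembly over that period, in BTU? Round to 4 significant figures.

1701000 BTU

0.7007/0.1664 = 4.2109
R_total = 31.6 + 4.2109 = 35.811 ft²·°F·h/BTU
E = A × HDD × 24 / R = 1491 × 1702 × 24 / 35.811 = 1700700 BTU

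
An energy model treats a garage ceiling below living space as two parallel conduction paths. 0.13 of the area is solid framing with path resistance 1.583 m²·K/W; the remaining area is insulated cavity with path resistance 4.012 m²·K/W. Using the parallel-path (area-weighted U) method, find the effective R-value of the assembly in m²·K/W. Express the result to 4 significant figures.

3.345 m²·K/W

U_eff = 0.87/4.012 + 0.13/1.583 = 0.21685 + 0.082123 = 0.29897
R_eff = 1/U_eff = 3.3448 m²·K/W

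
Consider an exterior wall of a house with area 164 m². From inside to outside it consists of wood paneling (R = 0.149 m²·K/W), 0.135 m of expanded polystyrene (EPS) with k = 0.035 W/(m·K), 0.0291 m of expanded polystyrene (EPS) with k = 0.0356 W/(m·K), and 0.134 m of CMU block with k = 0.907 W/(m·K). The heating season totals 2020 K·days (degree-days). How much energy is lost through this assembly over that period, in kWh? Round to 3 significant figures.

0.135/0.035 = 3.857
0.0291/0.0356 = 0.8174
0.134/0.907 = 0.1477
R_total = 0.149 + 3.857 + 0.8174 + 0.1477 = 4.971 m²·K/W
E = A × HDD × 24 / R / 1000 = 164 × 2020 × 24 / 4.971 / 1000 = 1599 kWh

1600 kWh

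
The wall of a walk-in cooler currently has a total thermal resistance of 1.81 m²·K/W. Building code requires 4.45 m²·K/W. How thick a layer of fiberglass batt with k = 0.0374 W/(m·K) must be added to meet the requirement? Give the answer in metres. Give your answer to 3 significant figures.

ΔR = 4.45 − 1.81 = 2.64 m²·K/W
L = ΔR × k = 2.64 × 0.0374 = 0.09874 m

0.0987 m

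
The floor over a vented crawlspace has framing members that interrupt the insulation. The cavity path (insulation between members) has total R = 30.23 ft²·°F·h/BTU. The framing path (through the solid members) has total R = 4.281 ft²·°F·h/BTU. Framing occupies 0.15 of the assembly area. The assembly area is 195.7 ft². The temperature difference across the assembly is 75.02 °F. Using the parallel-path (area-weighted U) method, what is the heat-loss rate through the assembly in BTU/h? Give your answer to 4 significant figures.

927.2 BTU/h

U_eff = 0.85/30.23 + 0.15/4.281 = 0.028118 + 0.035039 = 0.063156
R_eff = 1/U_eff = 15.834 ft²·°F·h/BTU
Q = 195.7 × 75.02 / 15.834 = 927.22 BTU/h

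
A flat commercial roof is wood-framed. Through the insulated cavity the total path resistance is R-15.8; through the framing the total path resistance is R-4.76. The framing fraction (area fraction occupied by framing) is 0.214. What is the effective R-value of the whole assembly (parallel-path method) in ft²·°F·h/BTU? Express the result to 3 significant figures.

10.6 ft²·°F·h/BTU

U_eff = 0.786/15.8 + 0.214/4.76 = 0.04975 + 0.04496 = 0.0947
R_eff = 1/U_eff = 10.56 ft²·°F·h/BTU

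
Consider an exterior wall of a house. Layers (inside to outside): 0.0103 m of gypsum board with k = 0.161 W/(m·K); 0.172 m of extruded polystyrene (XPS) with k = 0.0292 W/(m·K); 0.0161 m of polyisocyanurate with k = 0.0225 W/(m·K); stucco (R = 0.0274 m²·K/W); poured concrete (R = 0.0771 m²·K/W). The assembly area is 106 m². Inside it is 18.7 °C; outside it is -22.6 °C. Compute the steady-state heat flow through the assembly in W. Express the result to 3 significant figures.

646 W

0.0103/0.161 = 0.06398
0.172/0.0292 = 5.89
0.0161/0.0225 = 0.7156
R_total = 0.06398 + 5.89 + 0.7156 + 0.0274 + 0.0771 = 6.774 m²·K/W
Q = A·ΔT/R = 106 × (18.7 − (-22.6)) / 6.774 = 646.2 W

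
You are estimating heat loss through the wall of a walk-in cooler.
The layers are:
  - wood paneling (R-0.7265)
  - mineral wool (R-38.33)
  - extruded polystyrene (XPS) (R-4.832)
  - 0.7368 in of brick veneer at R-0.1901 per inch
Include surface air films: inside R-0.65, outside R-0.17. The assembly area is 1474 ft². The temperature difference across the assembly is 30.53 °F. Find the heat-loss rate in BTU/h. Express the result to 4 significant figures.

1003 BTU/h

0.7368 × 0.1901 = 0.14007
R_total = 0.65 + 0.7265 + 38.33 + 4.832 + 0.14007 + 0.17 = 44.849 ft²·°F·h/BTU
Q = A·ΔT/R = 1474 × 30.53 / 44.849 = 1003.4 BTU/h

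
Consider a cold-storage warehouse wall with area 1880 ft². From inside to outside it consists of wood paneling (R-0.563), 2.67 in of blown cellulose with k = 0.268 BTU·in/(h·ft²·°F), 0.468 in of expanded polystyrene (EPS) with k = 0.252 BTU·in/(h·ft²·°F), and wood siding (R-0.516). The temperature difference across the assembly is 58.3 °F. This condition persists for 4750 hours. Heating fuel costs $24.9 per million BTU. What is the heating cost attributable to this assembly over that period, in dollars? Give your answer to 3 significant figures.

2.67/0.268 = 9.963
0.468/0.252 = 1.857
R_total = 0.563 + 9.963 + 1.857 + 0.516 = 12.9 ft²·°F·h/BTU
Q = 1880 × 58.3 / 12.9 = 8497 BTU/h
E = 8497 × 4750 = 40360000 BTU
Cost = 40360000/10⁶ × 24.9 = $1005

1010 dollars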